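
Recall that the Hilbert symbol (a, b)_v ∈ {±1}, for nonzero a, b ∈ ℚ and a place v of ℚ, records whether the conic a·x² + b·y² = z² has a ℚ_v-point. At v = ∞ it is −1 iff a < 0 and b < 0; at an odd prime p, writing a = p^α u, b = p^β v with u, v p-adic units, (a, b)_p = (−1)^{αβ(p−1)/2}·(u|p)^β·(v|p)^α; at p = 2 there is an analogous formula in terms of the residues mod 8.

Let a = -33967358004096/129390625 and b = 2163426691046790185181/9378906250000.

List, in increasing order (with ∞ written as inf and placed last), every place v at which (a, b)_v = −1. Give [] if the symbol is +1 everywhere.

(a, b) ≡ (-94, 29) mod (ℚ^×)²; places V = {2, 3, 5, 7, 11, 13, 23, 29, 47, ∞}.
(a,b)_3: α=6, u≡2; β=4, v≡2 (mod 3); (2|3)=-1, (2|3)=-1; sign (−1)^0·-1^4·-1^6 = +1.
(a,b)_23: α=2, u≡7; β=4, v≡9 (mod 23); (7|23)=-1, (9|23)=+1; sign (−1)^0·-1^4·+1^2 = +1.
(a,b)_11: α=4, u≡3; β=6, v≡6 (mod 11); (3|11)=+1, (6|11)=-1; sign (−1)^0·+1^6·-1^4 = +1.
(a,b)_∞: sgn(-94)=−, sgn(29)=+, so +1.
(a,b)_47: α=1, u≡39; β=2, v≡29 (mod 47); (39|47)=-1, (29|47)=-1; sign (−1)^0·-1^2·-1^1 = -1.
(a,b)_5: α=-6, u≡4; β=-12, v≡1 (mod 5); (4|5)=+1, (1|5)=+1; sign (−1)^0·+1^-12·+1^-6 = +1.
(a,b)_7: α=-2, u≡1; β=-4, v≡2 (mod 7); (1|7)=+1, (2|7)=+1; sign (−1)^0·+1^-4·+1^-2 = +1.
(a,b)_29: α=0, u≡9; β=3, v≡7 (mod 29); (9|29)=+1, (7|29)=+1; sign (−1)^0·+1^3·+1^0 = +1.
(a,b)_2: α=7, β=-4; u≡1, v≡5 (mod 8); ε(u)ε(v)=0·0, αω(v)=7·1, βω(u)=-4·0; sum ≡ 1  ⇒  -1.
(a,b)_13: α=-2, u≡1; β=0, v≡9 (mod 13); (1|13)=+1, (9|13)=+1; sign (−1)^0·+1^0·+1^-2 = +1.
|Ram(-94, 29)| = 2, even; anisotropic at {2, 47}.

[2, 47]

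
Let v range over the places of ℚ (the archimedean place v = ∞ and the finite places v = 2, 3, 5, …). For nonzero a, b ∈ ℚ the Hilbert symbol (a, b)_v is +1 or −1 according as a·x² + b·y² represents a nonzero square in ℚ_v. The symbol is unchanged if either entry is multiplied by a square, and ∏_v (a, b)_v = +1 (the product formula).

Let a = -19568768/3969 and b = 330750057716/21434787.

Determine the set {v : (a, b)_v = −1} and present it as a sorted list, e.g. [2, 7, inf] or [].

[2, 13]

Mod squares: a ≡ -2, b ≡ 663. Check v ∈ {∞, 2, 3, 7, 11, 13, 17, 23, 29}.
v=3: a=3^-4·(≡1), b=3^-11·(≡2) mod 3; (1|3)=+1, (2|3)=-1; (−1)^{-4·-11·1}·(+1)^-11·(-1)^-4 = +1.
v=∞: -2 < 0 and 663 > 0  ⇒  (a,b)_∞ = +1.
v=17: a=17^2·(≡2), b=17^1·(≡14) mod 17; (2|17)=+1, (14|17)=-1; (−1)^{2·1·8}·(+1)^1·(-1)^2 = +1.
v=23: a=23^2·(≡10), b=23^2·(≡21) mod 23; (10|23)=-1, (21|23)=-1; (−1)^{2·2·11}·(-1)^2·(-1)^2 = +1.
v=13: a=13^0·(≡7), b=13^1·(≡12) mod 13; (7|13)=-1, (12|13)=+1; (−1)^{0·1·6}·(-1)^1·(+1)^0 = -1.
v=2: v_2(a)=7, v_2(b)=2; units ≡ 7, 7 (mod 8); ε·ε+αω+βω = 1·1+7·0+2·0 ≡ 1  ⇒  (a,b)_2 = -1.
v=29: a=29^0·(≡8), b=29^4·(≡16) mod 29; (8|29)=-1, (16|29)=+1; (−1)^{0·4·14}·(-1)^4·(+1)^0 = +1.
v=7: a=7^-2·(≡3), b=7^0·(≡5) mod 7; (3|7)=-1, (5|7)=-1; (−1)^{-2·0·3}·(-1)^0·(-1)^-2 = +1.
v=11: a=11^0·(≡5), b=11^-2·(≡4) mod 11; (5|11)=+1, (4|11)=+1; (−1)^{0·-2·5}·(+1)^-2·(+1)^0 = +1.
Ram(-2, 663) = {2, 13}; no ℚ_2-point on the conic.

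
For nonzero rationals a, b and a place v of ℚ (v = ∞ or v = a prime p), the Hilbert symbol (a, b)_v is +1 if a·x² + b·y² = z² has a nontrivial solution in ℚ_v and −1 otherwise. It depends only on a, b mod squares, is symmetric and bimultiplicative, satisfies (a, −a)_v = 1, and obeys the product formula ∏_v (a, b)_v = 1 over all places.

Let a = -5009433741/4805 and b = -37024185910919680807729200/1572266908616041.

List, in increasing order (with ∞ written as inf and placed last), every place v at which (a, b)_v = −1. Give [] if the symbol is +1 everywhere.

[5, 13, 23, inf]

Mod squares: a ≡ -1105, b ≡ -5083. Check v ∈ {∞, 2, 3, 5, 11, 13, 17, 23, 31}.
v=∞: -1105 < 0 and -5083 < 0  ⇒  (a,b)_∞ = -1.
v=31: a=31^-2·(≡26), b=31^-6·(≡16) mod 31; (26|31)=-1, (16|31)=+1; (−1)^{-2·-6·15}·(-1)^-6·(+1)^-2 = +1.
v=11: a=11^0·(≡2), b=11^-6·(≡7) mod 11; (2|11)=-1, (7|11)=-1; (−1)^{0·-6·5}·(-1)^-6·(-1)^0 = +1.
v=3: a=3^4·(≡2), b=3^2·(≡2) mod 3; (2|3)=-1, (2|3)=-1; (−1)^{4·2·1}·(-1)^2·(-1)^4 = +1.
v=2: v_2(a)=0, v_2(b)=4; units ≡ 7, 5 (mod 8); ε·ε+αω+βω = 1·0+0·1+4·0 ≡ 0  ⇒  (a,b)_2 = +1.
v=5: a=5^-1·(≡4), b=5^2·(≡2) mod 5; (4|5)=+1, (2|5)=-1; (−1)^{-1·2·2}·(+1)^2·(-1)^-1 = -1.
v=23: a=23^4·(≡15), b=23^11·(≡4) mod 23; (15|23)=-1, (4|23)=+1; (−1)^{4·11·11}·(-1)^11·(+1)^4 = -1.
v=13: a=13^1·(≡2), b=13^3·(≡9) mod 13; (2|13)=-1, (9|13)=+1; (−1)^{1·3·6}·(-1)^3·(+1)^1 = -1.
v=17: a=17^1·(≡5), b=17^3·(≡12) mod 17; (5|17)=-1, (12|17)=-1; (−1)^{1·3·8}·(-1)^3·(-1)^1 = +1.
|Ram(-1105, -5083)| = 4, even; anisotropic at {5, 13, 23, ∞}.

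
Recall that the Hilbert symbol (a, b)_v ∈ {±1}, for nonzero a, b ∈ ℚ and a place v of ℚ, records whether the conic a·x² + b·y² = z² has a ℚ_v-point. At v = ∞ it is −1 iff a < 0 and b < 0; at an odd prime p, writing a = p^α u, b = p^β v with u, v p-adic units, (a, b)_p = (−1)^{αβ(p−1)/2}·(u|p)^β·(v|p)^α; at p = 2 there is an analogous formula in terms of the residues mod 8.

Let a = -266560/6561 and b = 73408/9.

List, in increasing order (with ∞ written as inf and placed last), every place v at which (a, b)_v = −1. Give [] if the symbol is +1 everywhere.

(a, b) ≡ (-85, 1147) mod (ℚ^×)²; places V = {2, 3, 5, 7, 17, 31, 37, ∞}.
(a,b)_∞: sgn(-85)=−, sgn(1147)=+, so +1.
(a,b)_3: α=-8, u≡2; β=-2, v≡1 (mod 3); (2|3)=-1, (1|3)=+1; sign (−1)^0·-1^-2·+1^-8 = +1.
(a,b)_17: α=1, u≡6; β=0, v≡4 (mod 17); (6|17)=-1, (4|17)=+1; sign (−1)^0·-1^0·+1^1 = +1.
(a,b)_5: α=1, u≡3; β=0, v≡2 (mod 5); (3|5)=-1, (2|5)=-1; sign (−1)^0·-1^0·-1^1 = -1.
(a,b)_2: α=6, β=6; u≡3, v≡3 (mod 8); ε(u)ε(v)=1·1, αω(v)=6·1, βω(u)=6·1; sum ≡ 1  ⇒  -1.
(a,b)_37: α=0, u≡36; β=1, v≡19 (mod 37); (36|37)=+1, (19|37)=-1; sign (−1)^0·+1^1·-1^0 = +1.
(a,b)_7: α=2, u≡3; β=0, v≡3 (mod 7); (3|7)=-1, (3|7)=-1; sign (−1)^0·-1^0·-1^2 = +1.
(a,b)_31: α=0, u≡2; β=1, v≡22 (mod 31); (2|31)=+1, (22|31)=-1; sign (−1)^0·+1^1·-1^0 = +1.
Ram(-85, 1147) = {2, 5}; no ℚ_2-point on the conic.

[2, 5]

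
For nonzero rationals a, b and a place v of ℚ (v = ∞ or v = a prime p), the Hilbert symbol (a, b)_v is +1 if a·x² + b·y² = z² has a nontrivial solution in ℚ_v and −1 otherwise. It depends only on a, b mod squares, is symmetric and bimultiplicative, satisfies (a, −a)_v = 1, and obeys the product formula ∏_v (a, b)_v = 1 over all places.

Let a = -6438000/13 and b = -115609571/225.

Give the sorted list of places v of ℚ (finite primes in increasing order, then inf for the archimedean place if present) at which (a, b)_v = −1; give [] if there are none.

Mod squares: a ≡ -209235, b ≡ -19499. Check v ∈ {∞, 2, 3, 5, 7, 11, 13, 17, 29, 31, 37}.
v=37: a=37^1·(≡35), b=37^1·(≡10) mod 37; (35|37)=-1, (10|37)=+1; (−1)^{1·1·18}·(-1)^1·(+1)^1 = -1.
v=3: a=3^1·(≡2), b=3^-2·(≡1) mod 3; (2|3)=-1, (1|3)=+1; (−1)^{1·-2·1}·(-1)^-2·(+1)^1 = +1.
v=17: a=17^0·(≡8), b=17^1·(≡8) mod 17; (8|17)=+1, (8|17)=+1; (−1)^{0·1·8}·(+1)^1·(+1)^0 = +1.
v=7: a=7^0·(≡2), b=7^2·(≡6) mod 7; (2|7)=+1, (6|7)=-1; (−1)^{0·2·3}·(+1)^2·(-1)^0 = +1.
v=31: a=31^0·(≡30), b=31^1·(≡22) mod 31; (30|31)=-1, (22|31)=-1; (−1)^{0·1·15}·(-1)^1·(-1)^0 = -1.
v=11: a=11^0·(≡7), b=11^2·(≡4) mod 11; (7|11)=-1, (4|11)=+1; (−1)^{0·2·5}·(-1)^2·(+1)^0 = +1.
v=13: a=13^-1·(≡3), b=13^0·(≡10) mod 13; (3|13)=+1, (10|13)=+1; (−1)^{-1·0·6}·(+1)^0·(+1)^-1 = +1.
v=5: a=5^3·(≡2), b=5^-2·(≡1) mod 5; (2|5)=-1, (1|5)=+1; (−1)^{3·-2·2}·(-1)^-2·(+1)^3 = +1.
v=∞: -209235 < 0 and -19499 < 0  ⇒  (a,b)_∞ = -1.
v=2: v_2(a)=4, v_2(b)=0; units ≡ 5, 5 (mod 8); ε·ε+αω+βω = 0·0+4·1+0·1 ≡ 0  ⇒  (a,b)_2 = +1.
v=29: a=29^1·(≡13), b=29^0·(≡8) mod 29; (13|29)=+1, (8|29)=-1; (−1)^{1·0·14}·(+1)^0·(-1)^1 = -1.
|Ram(-209235, -19499)| = 4, even; anisotropic at {29, 31, 37, ∞}.

[29, 31, 37, inf]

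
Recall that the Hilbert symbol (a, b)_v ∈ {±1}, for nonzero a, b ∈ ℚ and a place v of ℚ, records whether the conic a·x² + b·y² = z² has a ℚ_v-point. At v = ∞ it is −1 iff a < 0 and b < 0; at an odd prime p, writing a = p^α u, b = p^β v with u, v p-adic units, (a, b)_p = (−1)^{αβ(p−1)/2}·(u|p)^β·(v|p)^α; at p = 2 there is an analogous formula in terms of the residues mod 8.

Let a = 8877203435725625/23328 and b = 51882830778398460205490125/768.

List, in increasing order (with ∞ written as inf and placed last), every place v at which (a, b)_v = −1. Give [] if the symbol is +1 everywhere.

Mod squares: a ≡ 2002, b ≡ 15015. Check v ∈ {∞, 2, 3, 5, 7, 11, 13, 17, 19, 31}.
v=17: a=17^2·(≡1), b=17^2·(≡4) mod 17; (1|17)=+1, (4|17)=+1; (−1)^{2·2·8}·(+1)^2·(+1)^2 = +1.
v=19: a=19^0·(≡17), b=19^2·(≡17) mod 19; (17|19)=+1, (17|19)=+1; (−1)^{0·2·9}·(+1)^2·(+1)^0 = +1.
v=31: a=31^0·(≡1), b=31^2·(≡11) mod 31; (1|31)=+1, (11|31)=-1; (−1)^{0·2·15}·(+1)^2·(-1)^0 = +1.
v=11: a=11^3·(≡6), b=11^5·(≡1) mod 11; (6|11)=-1, (1|11)=+1; (−1)^{3·5·5}·(-1)^5·(+1)^3 = +1.
v=2: v_2(a)=-5, v_2(b)=-8; units ≡ 1, 7 (mod 8); ε·ε+αω+βω = 0·1+-5·0+-8·0 ≡ 0  ⇒  (a,b)_2 = +1.
v=∞: 2002 > 0 and 15015 > 0  ⇒  (a,b)_∞ = +1.
v=7: a=7^5·(≡6), b=7^11·(≡5) mod 7; (6|7)=-1, (5|7)=-1; (−1)^{5·11·3}·(-1)^11·(-1)^5 = -1.
v=5: a=5^4·(≡2), b=5^3·(≡2) mod 5; (2|5)=-1, (2|5)=-1; (−1)^{4·3·2}·(-1)^3·(-1)^4 = -1.
v=13: a=13^3·(≡8), b=13^1·(≡7) mod 13; (8|13)=-1, (7|13)=-1; (−1)^{3·1·6}·(-1)^1·(-1)^3 = +1.
v=3: a=3^-6·(≡1), b=3^-1·(≡1) mod 3; (1|3)=+1, (1|3)=+1; (−1)^{-6·-1·1}·(+1)^-1·(+1)^-6 = +1.
|Ram(2002, 15015)| = 2, even; anisotropic at {5, 7}.

[5, 7]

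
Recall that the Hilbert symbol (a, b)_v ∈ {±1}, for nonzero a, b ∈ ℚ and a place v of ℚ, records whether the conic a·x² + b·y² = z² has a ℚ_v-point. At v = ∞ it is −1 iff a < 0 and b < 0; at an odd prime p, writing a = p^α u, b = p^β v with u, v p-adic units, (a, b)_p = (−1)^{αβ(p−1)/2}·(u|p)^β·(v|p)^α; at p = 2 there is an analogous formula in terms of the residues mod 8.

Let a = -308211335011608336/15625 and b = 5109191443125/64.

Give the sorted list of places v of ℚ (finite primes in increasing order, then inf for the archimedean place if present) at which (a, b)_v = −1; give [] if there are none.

(a, b) ≡ (-1, 1309) mod (ℚ^×)²; places V = {2, 3, 5, 7, 11, 17, ∞}.
(a,b)_7: α=4, u≡6; β=5, v≡5 (mod 7); (6|7)=-1, (5|7)=-1; sign (−1)^0·-1^5·-1^4 = -1.
(a,b)_∞: sgn(-1)=−, sgn(1309)=+, so +1.
(a,b)_3: α=8, u≡2; β=2, v≡1 (mod 3); (2|3)=-1, (1|3)=+1; sign (−1)^0·-1^2·+1^8 = +1.
(a,b)_11: α=4, u≡8; β=1, v≡3 (mod 11); (8|11)=-1, (3|11)=+1; sign (−1)^0·-1^1·+1^4 = -1.
(a,b)_17: α=4, u≡9; β=3, v≡1 (mod 17); (9|17)=+1, (1|17)=+1; sign (−1)^0·+1^3·+1^4 = +1.
(a,b)_5: α=-6, u≡4; β=4, v≡1 (mod 5); (4|5)=+1, (1|5)=+1; sign (−1)^0·+1^4·+1^-6 = +1.
(a,b)_2: α=4, β=-6; u≡7, v≡5 (mod 8); ε(u)ε(v)=1·0, αω(v)=4·1, βω(u)=-6·0; sum ≡ 0  ⇒  +1.
|Ram(-1, 1309)| = 2, even; anisotropic at {7, 11}.

[7, 11]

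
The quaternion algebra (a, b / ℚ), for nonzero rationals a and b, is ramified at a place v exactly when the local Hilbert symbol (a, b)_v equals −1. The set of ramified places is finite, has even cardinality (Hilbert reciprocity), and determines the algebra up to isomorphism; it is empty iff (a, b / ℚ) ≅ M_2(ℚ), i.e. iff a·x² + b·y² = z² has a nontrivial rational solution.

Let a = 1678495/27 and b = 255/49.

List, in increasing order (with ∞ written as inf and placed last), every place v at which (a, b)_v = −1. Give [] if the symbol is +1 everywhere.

Mod squares: a ≡ 102765, b ≡ 255. Check v ∈ {∞, 2, 3, 5, 7, 13, 17, 31}.
v=2: v_2(a)=0, v_2(b)=0; units ≡ 5, 7 (mod 8); ε·ε+αω+βω = 0·1+0·0+0·1 ≡ 0  ⇒  (a,b)_2 = +1.
v=17: a=17^1·(≡5), b=17^1·(≡1) mod 17; (5|17)=-1, (1|17)=+1; (−1)^{1·1·8}·(-1)^1·(+1)^1 = -1.
v=7: a=7^2·(≡3), b=7^-2·(≡3) mod 7; (3|7)=-1, (3|7)=-1; (−1)^{2·-2·3}·(-1)^-2·(-1)^2 = +1.
v=5: a=5^1·(≡2), b=5^1·(≡4) mod 5; (2|5)=-1, (4|5)=+1; (−1)^{1·1·2}·(-1)^1·(+1)^1 = -1.
v=13: a=13^1·(≡12), b=13^0·(≡6) mod 13; (12|13)=+1, (6|13)=-1; (−1)^{1·0·6}·(+1)^0·(-1)^1 = -1.
v=3: a=3^-3·(≡1), b=3^1·(≡1) mod 3; (1|3)=+1, (1|3)=+1; (−1)^{-3·1·1}·(+1)^1·(+1)^-3 = -1.
v=31: a=31^1·(≡3), b=31^0·(≡9) mod 31; (3|31)=-1, (9|31)=+1; (−1)^{1·0·15}·(-1)^0·(+1)^1 = +1.
v=∞: 102765 > 0 and 255 > 0  ⇒  (a,b)_∞ = +1.
Ram(102765, 255) = {3, 5, 13, 17}; no ℚ_3-point on the conic.

[3, 5, 13, 17]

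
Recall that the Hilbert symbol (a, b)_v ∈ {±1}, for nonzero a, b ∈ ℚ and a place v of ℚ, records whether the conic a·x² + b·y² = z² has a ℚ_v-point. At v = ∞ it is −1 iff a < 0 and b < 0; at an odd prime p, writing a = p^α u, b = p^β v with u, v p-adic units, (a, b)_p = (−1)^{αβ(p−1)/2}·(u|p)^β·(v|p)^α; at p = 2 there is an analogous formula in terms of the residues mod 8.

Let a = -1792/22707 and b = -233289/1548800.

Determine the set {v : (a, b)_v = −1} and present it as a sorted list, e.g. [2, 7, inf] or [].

[7, inf]

Mod squares: a ≡ -21, b ≡ -2. Check v ∈ {∞, 2, 3, 5, 7, 11, 23, 29}.
v=5: a=5^0·(≡4), b=5^-2·(≡3) mod 5; (4|5)=+1, (3|5)=-1; (−1)^{0·-2·2}·(+1)^-2·(-1)^0 = +1.
v=7: a=7^1·(≡4), b=7^2·(≡6) mod 7; (4|7)=+1, (6|7)=-1; (−1)^{1·2·3}·(+1)^2·(-1)^1 = -1.
v=∞: -21 < 0 and -2 < 0  ⇒  (a,b)_∞ = -1.
v=2: v_2(a)=8, v_2(b)=-9; units ≡ 3, 7 (mod 8); ε·ε+αω+βω = 1·1+8·0+-9·1 ≡ 0  ⇒  (a,b)_2 = +1.
v=23: a=23^0·(≡8), b=23^2·(≡14) mod 23; (8|23)=+1, (14|23)=-1; (−1)^{0·2·11}·(+1)^2·(-1)^0 = +1.
v=3: a=3^-3·(≡2), b=3^2·(≡1) mod 3; (2|3)=-1, (1|3)=+1; (−1)^{-3·2·1}·(-1)^2·(+1)^-3 = +1.
v=11: a=11^0·(≡4), b=11^-2·(≡3) mod 11; (4|11)=+1, (3|11)=+1; (−1)^{0·-2·5}·(+1)^-2·(+1)^0 = +1.
v=29: a=29^-2·(≡26), b=29^0·(≡14) mod 29; (26|29)=-1, (14|29)=-1; (−1)^{-2·0·14}·(-1)^0·(-1)^-2 = +1.
Ram(-21, -2) = {7, ∞}; no ℚ_7-point on the conic.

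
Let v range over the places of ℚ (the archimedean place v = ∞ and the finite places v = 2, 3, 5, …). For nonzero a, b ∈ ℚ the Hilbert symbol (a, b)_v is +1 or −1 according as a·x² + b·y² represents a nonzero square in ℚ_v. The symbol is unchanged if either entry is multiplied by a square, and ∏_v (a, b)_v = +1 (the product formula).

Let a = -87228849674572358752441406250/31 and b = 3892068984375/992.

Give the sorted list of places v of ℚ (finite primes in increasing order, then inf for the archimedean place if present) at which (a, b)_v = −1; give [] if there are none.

[2, 5, 11, 13]

Mod squares: a ≡ -266662, b ≡ 1575730. Check v ∈ {∞, 2, 3, 5, 11, 13, 17, 23, 31}.
v=3: a=3^12·(≡2), b=3^4·(≡1) mod 3; (2|3)=-1, (1|3)=+1; (−1)^{12·4·1}·(-1)^4·(+1)^12 = +1.
v=∞: -266662 < 0 and 1575730 > 0  ⇒  (a,b)_∞ = +1.
v=2: v_2(a)=1, v_2(b)=-5; units ≡ 5, 1 (mod 8); ε·ε+αω+βω = 0·0+1·0+-5·1 ≡ 1  ⇒  (a,b)_2 = -1.
v=11: a=11^3·(≡2), b=11^2·(≡6) mod 11; (2|11)=-1, (6|11)=-1; (−1)^{3·2·5}·(-1)^2·(-1)^3 = -1.
v=23: a=23^3·(≡10), b=23^1·(≡8) mod 23; (10|23)=-1, (8|23)=+1; (−1)^{3·1·11}·(-1)^1·(+1)^3 = +1.
v=5: a=5^14·(≡2), b=5^7·(≡4) mod 5; (2|5)=-1, (4|5)=+1; (−1)^{14·7·2}·(-1)^7·(+1)^14 = -1.
v=31: a=31^-1·(≡10), b=31^-1·(≡6) mod 31; (10|31)=+1, (6|31)=-1; (−1)^{-1·-1·15}·(+1)^-1·(-1)^-1 = +1.
v=17: a=17^3·(≡14), b=17^1·(≡14) mod 17; (14|17)=-1, (14|17)=-1; (−1)^{3·1·8}·(-1)^1·(-1)^3 = +1.
v=13: a=13^2·(≡2), b=13^1·(≡11) mod 13; (2|13)=-1, (11|13)=-1; (−1)^{2·1·6}·(-1)^1·(-1)^2 = -1.
|Ram(-266662, 1575730)| = 4, even; anisotropic at {2, 5, 11, 13}.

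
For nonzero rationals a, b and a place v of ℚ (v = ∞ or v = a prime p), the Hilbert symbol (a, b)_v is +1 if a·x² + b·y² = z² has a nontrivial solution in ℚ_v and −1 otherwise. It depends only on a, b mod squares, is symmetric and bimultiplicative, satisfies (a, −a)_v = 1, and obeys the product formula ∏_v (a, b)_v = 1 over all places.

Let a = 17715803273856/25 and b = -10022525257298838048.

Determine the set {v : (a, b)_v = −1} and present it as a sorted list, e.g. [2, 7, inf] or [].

[2, 3]

(a, b) ≡ (74, -122322) mod (ℚ^×)²; places V = {2, 3, 5, 19, 29, 37, ∞}.
(a,b)_3: α=2, u≡2; β=3, v≡2 (mod 3); (2|3)=-1, (2|3)=-1; sign (−1)^0·-1^3·-1^2 = -1.
(a,b)_29: α=2, u≡1; β=3, v≡23 (mod 29); (1|29)=+1, (23|29)=+1; sign (−1)^0·+1^3·+1^2 = +1.
(a,b)_∞: sgn(74)=+, sgn(-122322)=−, so +1.
(a,b)_2: α=7, β=5; u≡5, v≡7 (mod 8); ε(u)ε(v)=0·1, αω(v)=7·0, βω(u)=5·1; sum ≡ 1  ⇒  -1.
(a,b)_19: α=2, u≡9; β=3, v≡13 (mod 19); (9|19)=+1, (13|19)=-1; sign (−1)^0·+1^3·-1^2 = +1.
(a,b)_5: α=-2, u≡1; β=0, v≡2 (mod 5); (1|5)=+1, (2|5)=-1; sign (−1)^0·+1^0·-1^-2 = +1.
(a,b)_37: α=3, u≡18; β=5, v≡18 (mod 37); (18|37)=-1, (18|37)=-1; sign (−1)^0·-1^5·-1^3 = +1.
|Ram(74, -122322)| = 2, even; anisotropic at {2, 3}.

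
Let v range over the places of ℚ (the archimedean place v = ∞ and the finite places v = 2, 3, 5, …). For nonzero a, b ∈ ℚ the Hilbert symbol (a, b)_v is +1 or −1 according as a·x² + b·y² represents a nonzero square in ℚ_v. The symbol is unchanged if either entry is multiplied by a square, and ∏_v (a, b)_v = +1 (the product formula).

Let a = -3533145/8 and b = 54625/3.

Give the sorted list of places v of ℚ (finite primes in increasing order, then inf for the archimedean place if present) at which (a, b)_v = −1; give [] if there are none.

[5, 11, 19, 23]

(a, b) ≡ (-144210, 6555) mod (ℚ^×)²; places V = {2, 3, 5, 7, 11, 19, 23, ∞}.
(a,b)_3: α=1, u≡2; β=-1, v≡1 (mod 3); (2|3)=-1, (1|3)=+1; sign (−1)^1·-1^-1·+1^1 = +1.
(a,b)_11: α=1, u≡2; β=0, v≡7 (mod 11); (2|11)=-1, (7|11)=-1; sign (−1)^0·-1^0·-1^1 = -1.
(a,b)_2: α=-3, β=0; u≡7, v≡3 (mod 8); ε(u)ε(v)=1·1, αω(v)=-3·1, βω(u)=0·0; sum ≡ 0  ⇒  +1.
(a,b)_∞: sgn(-144210)=−, sgn(6555)=+, so +1.
(a,b)_23: α=1, u≡6; β=1, v≡2 (mod 23); (6|23)=+1, (2|23)=+1; sign (−1)^1·+1^1·+1^1 = -1.
(a,b)_5: α=1, u≡2; β=3, v≡4 (mod 5); (2|5)=-1, (4|5)=+1; sign (−1)^0·-1^3·+1^1 = -1.
(a,b)_19: α=1, u≡14; β=1, v≡2 (mod 19); (14|19)=-1, (2|19)=-1; sign (−1)^1·-1^1·-1^1 = -1.
(a,b)_7: α=2, u≡2; β=0, v≡6 (mod 7); (2|7)=+1, (6|7)=-1; sign (−1)^0·+1^0·-1^2 = +1.
|Ram(-144210, 6555)| = 4, even; anisotropic at {5, 11, 19, 23}.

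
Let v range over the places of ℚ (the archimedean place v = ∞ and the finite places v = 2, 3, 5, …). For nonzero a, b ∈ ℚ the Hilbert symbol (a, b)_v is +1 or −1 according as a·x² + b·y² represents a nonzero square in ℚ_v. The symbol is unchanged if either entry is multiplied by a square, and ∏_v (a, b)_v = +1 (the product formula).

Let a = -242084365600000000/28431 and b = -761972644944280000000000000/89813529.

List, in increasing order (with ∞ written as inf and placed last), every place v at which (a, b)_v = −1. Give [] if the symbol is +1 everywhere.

(a, b) ≡ (-44618574, -48070) mod (ℚ^×)²; places V = {2, 3, 5, 7, 11, 13, 17, 19, 23, ∞}.
(a,b)_∞: sgn(-44618574)=−, sgn(-48070)=−, so -1.
(a,b)_13: α=-1, u≡9; β=-2, v≡10 (mod 13); (9|13)=+1, (10|13)=+1; sign (−1)^0·+1^-2·+1^-1 = +1.
(a,b)_17: α=1, u≡4; β=2, v≡12 (mod 17); (4|17)=+1, (12|17)=-1; sign (−1)^0·+1^2·-1^1 = -1.
(a,b)_3: α=-7, u≡2; β=-12, v≡2 (mod 3); (2|3)=-1, (2|3)=-1; sign (−1)^0·-1^-12·-1^-7 = -1.
(a,b)_11: α=1, u≡1; β=1, v≡6 (mod 11); (1|11)=+1, (6|11)=-1; sign (−1)^1·+1^1·-1^1 = +1.
(a,b)_5: α=8, u≡4; β=13, v≡1 (mod 5); (4|5)=+1, (1|5)=+1; sign (−1)^0·+1^13·+1^8 = +1.
(a,b)_7: α=1, u≡5; β=2, v≡5 (mod 7); (5|7)=-1, (5|7)=-1; sign (−1)^0·-1^2·-1^1 = -1.
(a,b)_2: α=11, β=15; u≡1, v≡5 (mod 8); ε(u)ε(v)=0·0, αω(v)=11·1, βω(u)=15·0; sum ≡ 1  ⇒  -1.
(a,b)_19: α=1, u≡6; β=1, v≡11 (mod 19); (6|19)=+1, (11|19)=+1; sign (−1)^1·+1^1·+1^1 = -1.
(a,b)_23: α=3, u≡11; β=5, v≡12 (mod 23); (11|23)=-1, (12|23)=+1; sign (−1)^1·-1^5·+1^3 = +1.
|Ram(-44618574, -48070)| = 6, even; anisotropic at {2, 3, 7, 17, 19, ∞}.

[2, 3, 7, 17, 19, inf]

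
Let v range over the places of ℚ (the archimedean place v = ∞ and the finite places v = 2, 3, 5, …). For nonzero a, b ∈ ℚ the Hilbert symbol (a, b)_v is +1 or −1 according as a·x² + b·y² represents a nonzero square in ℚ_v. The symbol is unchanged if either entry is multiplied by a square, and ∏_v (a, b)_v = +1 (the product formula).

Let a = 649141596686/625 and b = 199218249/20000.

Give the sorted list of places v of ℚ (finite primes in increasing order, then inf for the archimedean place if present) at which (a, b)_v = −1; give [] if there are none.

Mod squares: a ≡ 474172094, b ≡ 32338. Check v ∈ {∞, 2, 3, 5, 11, 19, 23, 31, 37, 43}.
v=∞: 474172094 > 0 and 32338 > 0  ⇒  (a,b)_∞ = +1.
v=31: a=31^1·(≡9), b=31^0·(≡7) mod 31; (9|31)=+1, (7|31)=+1; (−1)^{1·0·15}·(+1)^0·(+1)^1 = +1.
v=23: a=23^1·(≡16), b=23^1·(≡16) mod 23; (16|23)=+1, (16|23)=+1; (−1)^{1·1·11}·(+1)^1·(+1)^1 = -1.
v=11: a=11^1·(≡10), b=11^0·(≡5) mod 11; (10|11)=-1, (5|11)=+1; (−1)^{1·0·5}·(-1)^0·(+1)^1 = +1.
v=43: a=43^1·(≡28), b=43^0·(≡39) mod 43; (28|43)=-1, (39|43)=-1; (−1)^{1·0·21}·(-1)^0·(-1)^1 = -1.
v=5: a=5^-4·(≡1), b=5^-4·(≡2) mod 5; (1|5)=+1, (2|5)=-1; (−1)^{-4·-4·2}·(+1)^-4·(-1)^-4 = +1.
v=3: a=3^0·(≡2), b=3^2·(≡1) mod 3; (2|3)=-1, (1|3)=+1; (−1)^{0·2·1}·(-1)^2·(+1)^0 = +1.
v=2: v_2(a)=1, v_2(b)=-5; units ≡ 7, 1 (mod 8); ε·ε+αω+βω = 1·0+1·0+-5·0 ≡ 0  ⇒  (a,b)_2 = +1.
v=37: a=37^3·(≡20), b=37^3·(≡32) mod 37; (20|37)=-1, (32|37)=-1; (−1)^{3·3·18}·(-1)^3·(-1)^3 = +1.
v=19: a=19^1·(≡18), b=19^1·(≡16) mod 19; (18|19)=-1, (16|19)=+1; (−1)^{1·1·9}·(-1)^1·(+1)^1 = +1.
|Ram(474172094, 32338)| = 2, even; anisotropic at {23, 43}.

[23, 43]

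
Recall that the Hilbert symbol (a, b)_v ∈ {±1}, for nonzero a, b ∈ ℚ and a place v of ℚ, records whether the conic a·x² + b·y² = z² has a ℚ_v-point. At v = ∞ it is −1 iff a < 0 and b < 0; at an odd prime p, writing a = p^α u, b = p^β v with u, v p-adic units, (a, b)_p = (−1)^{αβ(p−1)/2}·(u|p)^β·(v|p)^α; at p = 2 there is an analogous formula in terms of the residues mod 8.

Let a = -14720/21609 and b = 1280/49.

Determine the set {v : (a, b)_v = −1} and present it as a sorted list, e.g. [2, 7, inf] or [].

[2, 23]

Mod squares: a ≡ -230, b ≡ 5. Check v ∈ {∞, 2, 3, 5, 7, 23}.
v=7: a=7^-4·(≡4), b=7^-2·(≡6) mod 7; (4|7)=+1, (6|7)=-1; (−1)^{-4·-2·3}·(+1)^-2·(-1)^-4 = +1.
v=∞: -230 < 0 and 5 > 0  ⇒  (a,b)_∞ = +1.
v=23: a=23^1·(≡8), b=23^0·(≡5) mod 23; (8|23)=+1, (5|23)=-1; (−1)^{1·0·11}·(+1)^0·(-1)^1 = -1.
v=2: v_2(a)=7, v_2(b)=8; units ≡ 5, 5 (mod 8); ε·ε+αω+βω = 0·0+7·1+8·1 ≡ 1  ⇒  (a,b)_2 = -1.
v=5: a=5^1·(≡4), b=5^1·(≡4) mod 5; (4|5)=+1, (4|5)=+1; (−1)^{1·1·2}·(+1)^1·(+1)^1 = +1.
v=3: a=3^-2·(≡1), b=3^0·(≡2) mod 3; (1|3)=+1, (2|3)=-1; (−1)^{-2·0·1}·(+1)^0·(-1)^-2 = +1.
Ram(-230, 5) = {2, 23}; no ℚ_2-point on the conic.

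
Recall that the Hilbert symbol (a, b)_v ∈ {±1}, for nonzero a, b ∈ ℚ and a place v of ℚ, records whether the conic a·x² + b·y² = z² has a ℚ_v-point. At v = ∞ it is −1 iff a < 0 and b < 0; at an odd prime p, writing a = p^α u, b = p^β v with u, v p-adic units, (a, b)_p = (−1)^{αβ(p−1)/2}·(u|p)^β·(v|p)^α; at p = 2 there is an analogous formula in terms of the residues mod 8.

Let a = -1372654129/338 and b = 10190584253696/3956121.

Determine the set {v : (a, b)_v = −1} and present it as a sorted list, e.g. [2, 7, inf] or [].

[2, 29, 41, 47]

(a, b) ≡ (-26978, 391181) mod (ℚ^×)²; places V = {2, 3, 7, 11, 13, 17, 29, 41, 47, ∞}.
(a,b)_11: α=2, u≡5; β=2, v≡10 (mod 11); (5|11)=+1, (10|11)=-1; sign (−1)^0·+1^2·-1^2 = +1.
(a,b)_2: α=-1, β=8; u≡7, v≡5 (mod 8); ε(u)ε(v)=1·0, αω(v)=-1·1, βω(u)=8·0; sum ≡ 1  ⇒  -1.
(a,b)_47: α=1, u≡28; β=1, v≡6 (mod 47); (28|47)=+1, (6|47)=+1; sign (−1)^1·+1^1·+1^1 = -1.
(a,b)_13: α=-2, u≡12; β=-2, v≡6 (mod 13); (12|13)=+1, (6|13)=-1; sign (−1)^0·+1^-2·-1^-2 = +1.
(a,b)_41: α=1, u≡37; β=1, v≡29 (mod 41); (37|41)=+1, (29|41)=-1; sign (−1)^0·+1^1·-1^1 = -1.
(a,b)_7: α=1, u≡5; β=1, v≡2 (mod 7); (5|7)=-1, (2|7)=+1; sign (−1)^1·-1^1·+1^1 = +1.
(a,b)_3: α=0, u≡1; β=-4, v≡2 (mod 3); (1|3)=+1, (2|3)=-1; sign (−1)^0·+1^-4·-1^0 = +1.
(a,b)_29: α=2, u≡2; β=3, v≡13 (mod 29); (2|29)=-1, (13|29)=+1; sign (−1)^0·-1^3·+1^2 = -1.
(a,b)_∞: sgn(-26978)=−, sgn(391181)=+, so +1.
(a,b)_17: α=0, u≡13; β=-2, v≡10 (mod 17); (13|17)=+1, (10|17)=-1; sign (−1)^0·+1^-2·-1^0 = +1.
|Ram(-26978, 391181)| = 4, even; anisotropic at {2, 29, 41, 47}.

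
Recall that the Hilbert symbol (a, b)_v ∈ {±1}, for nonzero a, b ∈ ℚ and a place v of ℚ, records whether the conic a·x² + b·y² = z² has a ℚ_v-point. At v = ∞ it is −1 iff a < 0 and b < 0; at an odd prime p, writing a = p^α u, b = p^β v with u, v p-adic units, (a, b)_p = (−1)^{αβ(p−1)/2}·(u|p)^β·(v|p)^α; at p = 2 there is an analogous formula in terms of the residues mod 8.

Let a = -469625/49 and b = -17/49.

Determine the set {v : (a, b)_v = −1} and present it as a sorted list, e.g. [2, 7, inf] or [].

(a, b) ≡ (-65, -17) mod (ℚ^×)²; places V = {2, 5, 7, 13, 17, ∞}.
(a,b)_5: α=3, u≡2; β=0, v≡2 (mod 5); (2|5)=-1, (2|5)=-1; sign (−1)^0·-1^0·-1^3 = -1.
(a,b)_∞: sgn(-65)=−, sgn(-17)=−, so -1.
(a,b)_2: α=0, β=0; u≡7, v≡7 (mod 8); ε(u)ε(v)=1·1, αω(v)=0·0, βω(u)=0·0; sum ≡ 1  ⇒  -1.
(a,b)_17: α=2, u≡5; β=1, v≡9 (mod 17); (5|17)=-1, (9|17)=+1; sign (−1)^0·-1^1·+1^2 = -1.
(a,b)_13: α=1, u≡8; β=0, v≡10 (mod 13); (8|13)=-1, (10|13)=+1; sign (−1)^0·-1^0·+1^1 = +1.
(a,b)_7: α=-2, u≡5; β=-2, v≡4 (mod 7); (5|7)=-1, (4|7)=+1; sign (−1)^0·-1^-2·+1^-2 = +1.
(-65, -17 / ℚ) ramifies at {2, 5, 17, ∞}: a division algebra.

[2, 5, 17, inf]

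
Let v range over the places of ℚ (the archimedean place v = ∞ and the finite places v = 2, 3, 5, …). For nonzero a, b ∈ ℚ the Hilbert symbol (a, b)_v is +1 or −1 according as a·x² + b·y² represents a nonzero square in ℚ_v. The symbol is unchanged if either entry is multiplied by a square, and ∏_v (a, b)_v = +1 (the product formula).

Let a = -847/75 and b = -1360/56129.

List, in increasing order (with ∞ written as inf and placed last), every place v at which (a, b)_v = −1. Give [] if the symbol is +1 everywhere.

[2, inf]

Mod squares: a ≡ -21, b ≡ -3485. Check v ∈ {∞, 2, 3, 5, 7, 11, 17, 37, 41}.
v=3: a=3^-1·(≡2), b=3^0·(≡1) mod 3; (2|3)=-1, (1|3)=+1; (−1)^{-1·0·1}·(-1)^0·(+1)^-1 = +1.
v=11: a=11^2·(≡9), b=11^0·(≡10) mod 11; (9|11)=+1, (10|11)=-1; (−1)^{2·0·5}·(+1)^0·(-1)^2 = +1.
v=2: v_2(a)=0, v_2(b)=4; units ≡ 3, 3 (mod 8); ε·ε+αω+βω = 1·1+0·1+4·1 ≡ 1  ⇒  (a,b)_2 = -1.
v=7: a=7^1·(≡1), b=7^0·(≡4) mod 7; (1|7)=+1, (4|7)=+1; (−1)^{1·0·3}·(+1)^0·(+1)^1 = +1.
v=5: a=5^-2·(≡1), b=5^1·(≡2) mod 5; (1|5)=+1, (2|5)=-1; (−1)^{-2·1·2}·(+1)^1·(-1)^-2 = +1.
v=17: a=17^0·(≡15), b=17^1·(≡16) mod 17; (15|17)=+1, (16|17)=+1; (−1)^{0·1·8}·(+1)^1·(+1)^0 = +1.
v=41: a=41^0·(≡39), b=41^-1·(≡38) mod 41; (39|41)=+1, (38|41)=-1; (−1)^{0·-1·20}·(+1)^-1·(-1)^0 = +1.
v=∞: -21 < 0 and -3485 < 0  ⇒  (a,b)_∞ = -1.
v=37: a=37^0·(≡4), b=37^-2·(≡30) mod 37; (4|37)=+1, (30|37)=+1; (−1)^{0·-2·18}·(+1)^-2·(+1)^0 = +1.
Ram(-21, -3485) = {2, ∞}; no ℚ_2-point on the conic.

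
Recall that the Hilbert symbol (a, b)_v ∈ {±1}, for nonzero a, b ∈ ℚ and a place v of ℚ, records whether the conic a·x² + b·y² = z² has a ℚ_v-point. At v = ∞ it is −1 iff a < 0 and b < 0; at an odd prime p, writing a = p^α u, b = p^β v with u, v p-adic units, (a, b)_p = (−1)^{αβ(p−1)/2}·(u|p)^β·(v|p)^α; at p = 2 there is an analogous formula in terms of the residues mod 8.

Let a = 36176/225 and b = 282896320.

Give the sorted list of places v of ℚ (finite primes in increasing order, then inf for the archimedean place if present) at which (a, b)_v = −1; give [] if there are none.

[7, 17, 19, 23]

Mod squares: a ≡ 2261, b ≡ 15295. Check v ∈ {∞, 2, 3, 5, 7, 17, 19, 23}.
v=2: v_2(a)=4, v_2(b)=6; units ≡ 5, 7 (mod 8); ε·ε+αω+βω = 0·1+4·0+6·1 ≡ 0  ⇒  (a,b)_2 = +1.
v=5: a=5^-2·(≡4), b=5^1·(≡4) mod 5; (4|5)=+1, (4|5)=+1; (−1)^{-2·1·2}·(+1)^1·(+1)^-2 = +1.
v=23: a=23^0·(≡19), b=23^1·(≡15) mod 23; (19|23)=-1, (15|23)=-1; (−1)^{0·1·11}·(-1)^1·(-1)^0 = -1.
v=7: a=7^1·(≡2), b=7^1·(≡2) mod 7; (2|7)=+1, (2|7)=+1; (−1)^{1·1·3}·(+1)^1·(+1)^1 = -1.
v=∞: 2261 > 0 and 15295 > 0  ⇒  (a,b)_∞ = +1.
v=17: a=17^1·(≡5), b=17^2·(≡3) mod 17; (5|17)=-1, (3|17)=-1; (−1)^{1·2·8}·(-1)^2·(-1)^1 = -1.
v=3: a=3^-2·(≡2), b=3^0·(≡1) mod 3; (2|3)=-1, (1|3)=+1; (−1)^{-2·0·1}·(-1)^0·(+1)^-2 = +1.
v=19: a=19^1·(≡5), b=19^1·(≡6) mod 19; (5|19)=+1, (6|19)=+1; (−1)^{1·1·9}·(+1)^1·(+1)^1 = -1.
Ram(2261, 15295) = {7, 17, 19, 23}; no ℚ_7-point on the conic.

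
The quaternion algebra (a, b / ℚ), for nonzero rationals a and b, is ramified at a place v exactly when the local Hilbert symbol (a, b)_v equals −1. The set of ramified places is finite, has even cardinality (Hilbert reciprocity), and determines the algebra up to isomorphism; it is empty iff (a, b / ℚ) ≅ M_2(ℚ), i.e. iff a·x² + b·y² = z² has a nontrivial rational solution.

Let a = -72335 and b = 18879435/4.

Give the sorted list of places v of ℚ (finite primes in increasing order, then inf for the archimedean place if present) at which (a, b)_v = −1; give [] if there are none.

(a, b) ≡ (-72335, 2097715) mod (ℚ^×)²; places V = {2, 3, 5, 17, 23, 29, 37, ∞}.
(a,b)_37: α=1, u≡6; β=1, v≡34 (mod 37); (6|37)=-1, (34|37)=+1; sign (−1)^0·-1^1·+1^1 = -1.
(a,b)_3: α=0, u≡1; β=2, v≡1 (mod 3); (1|3)=+1, (1|3)=+1; sign (−1)^0·+1^2·+1^0 = +1.
(a,b)_29: α=0, u≡20; β=1, v≡13 (mod 29); (20|29)=+1, (13|29)=+1; sign (−1)^0·+1^1·+1^0 = +1.
(a,b)_∞: sgn(-72335)=−, sgn(2097715)=+, so +1.
(a,b)_23: α=1, u≡6; β=1, v≡11 (mod 23); (6|23)=+1, (11|23)=-1; sign (−1)^1·+1^1·-1^1 = +1.
(a,b)_2: α=0, β=-2; u≡1, v≡3 (mod 8); ε(u)ε(v)=0·1, αω(v)=0·1, βω(u)=-2·0; sum ≡ 0  ⇒  +1.
(a,b)_5: α=1, u≡3; β=1, v≡3 (mod 5); (3|5)=-1, (3|5)=-1; sign (−1)^0·-1^1·-1^1 = +1.
(a,b)_17: α=1, u≡12; β=1, v≡16 (mod 17); (12|17)=-1, (16|17)=+1; sign (−1)^0·-1^1·+1^1 = -1.
|Ram(-72335, 2097715)| = 2, even; anisotropic at {17, 37}.

[17, 37]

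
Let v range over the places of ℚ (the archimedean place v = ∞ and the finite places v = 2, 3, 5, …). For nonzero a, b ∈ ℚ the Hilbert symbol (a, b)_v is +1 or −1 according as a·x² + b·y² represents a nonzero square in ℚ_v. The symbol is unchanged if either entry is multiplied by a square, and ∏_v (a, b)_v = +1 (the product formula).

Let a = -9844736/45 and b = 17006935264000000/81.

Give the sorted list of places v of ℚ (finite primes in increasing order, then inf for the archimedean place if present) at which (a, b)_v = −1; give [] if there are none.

(a, b) ≡ (-48070, 46) mod (ℚ^×)²; places V = {2, 3, 5, 11, 19, 23, ∞}.
(a,b)_∞: sgn(-48070)=−, sgn(46)=+, so +1.
(a,b)_5: α=-1, u≡1; β=6, v≡1 (mod 5); (1|5)=+1, (1|5)=+1; sign (−1)^0·+1^6·+1^-1 = +1.
(a,b)_2: α=11, β=11; u≡5, v≡7 (mod 8); ε(u)ε(v)=0·1, αω(v)=11·0, βω(u)=11·1; sum ≡ 1  ⇒  -1.
(a,b)_19: α=1, u≡17; β=2, v≡3 (mod 19); (17|19)=+1, (3|19)=-1; sign (−1)^0·+1^2·-1^1 = -1.
(a,b)_11: α=1, u≡6; β=2, v≡6 (mod 11); (6|11)=-1, (6|11)=-1; sign (−1)^0·-1^2·-1^1 = -1.
(a,b)_23: α=1, u≡2; β=3, v≡18 (mod 23); (2|23)=+1, (18|23)=+1; sign (−1)^1·+1^3·+1^1 = -1.
(a,b)_3: α=-2, u≡2; β=-4, v≡1 (mod 3); (2|3)=-1, (1|3)=+1; sign (−1)^0·-1^-4·+1^-2 = +1.
Ram(-48070, 46) = {2, 11, 19, 23}; no ℚ_2-point on the conic.

[2, 11, 19, 23]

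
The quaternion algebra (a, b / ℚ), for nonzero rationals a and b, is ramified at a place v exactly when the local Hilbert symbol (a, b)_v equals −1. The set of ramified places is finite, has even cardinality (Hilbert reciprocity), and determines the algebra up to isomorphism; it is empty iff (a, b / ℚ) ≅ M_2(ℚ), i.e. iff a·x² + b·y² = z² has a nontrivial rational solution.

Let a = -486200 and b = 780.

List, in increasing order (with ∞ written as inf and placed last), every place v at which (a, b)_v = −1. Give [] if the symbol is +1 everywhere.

[2, 5, 11, 13]

(a, b) ≡ (-4862, 195) mod (ℚ^×)²; places V = {2, 3, 5, 11, 13, 17, ∞}.
(a,b)_∞: sgn(-4862)=−, sgn(195)=+, so +1.
(a,b)_2: α=3, β=2; u≡1, v≡3 (mod 8); ε(u)ε(v)=0·1, αω(v)=3·1, βω(u)=2·0; sum ≡ 1  ⇒  -1.
(a,b)_13: α=1, u≡1; β=1, v≡8 (mod 13); (1|13)=+1, (8|13)=-1; sign (−1)^0·+1^1·-1^1 = -1.
(a,b)_3: α=0, u≡1; β=1, v≡2 (mod 3); (1|3)=+1, (2|3)=-1; sign (−1)^0·+1^1·-1^0 = +1.
(a,b)_17: α=1, u≡11; β=0, v≡15 (mod 17); (11|17)=-1, (15|17)=+1; sign (−1)^0·-1^0·+1^1 = +1.
(a,b)_5: α=2, u≡2; β=1, v≡1 (mod 5); (2|5)=-1, (1|5)=+1; sign (−1)^0·-1^1·+1^2 = -1.
(a,b)_11: α=1, u≡9; β=0, v≡10 (mod 11); (9|11)=+1, (10|11)=-1; sign (−1)^0·+1^0·-1^1 = -1.
Ram(-4862, 195) = {2, 5, 11, 13}; no ℚ_2-point on the conic.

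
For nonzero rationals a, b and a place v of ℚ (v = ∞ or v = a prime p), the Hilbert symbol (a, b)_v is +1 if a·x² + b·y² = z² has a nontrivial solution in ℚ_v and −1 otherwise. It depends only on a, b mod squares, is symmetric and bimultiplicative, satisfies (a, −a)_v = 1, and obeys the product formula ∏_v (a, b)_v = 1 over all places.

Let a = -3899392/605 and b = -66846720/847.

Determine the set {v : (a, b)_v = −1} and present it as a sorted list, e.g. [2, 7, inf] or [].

[17, inf]

(a, b) ≡ (-1190, -1785) mod (ℚ^×)²; places V = {2, 3, 5, 7, 11, 17, ∞}.
(a,b)_7: α=1, u≡6; β=-1, v≡2 (mod 7); (6|7)=-1, (2|7)=+1; sign (−1)^1·-1^-1·+1^1 = +1.
(a,b)_17: α=1, u≡9; β=1, v≡3 (mod 17); (9|17)=+1, (3|17)=-1; sign (−1)^0·+1^1·-1^1 = -1.
(a,b)_2: α=15, β=18; u≡5, v≡7 (mod 8); ε(u)ε(v)=0·1, αω(v)=15·0, βω(u)=18·1; sum ≡ 0  ⇒  +1.
(a,b)_∞: sgn(-1190)=−, sgn(-1785)=−, so -1.
(a,b)_5: α=-1, u≡3; β=1, v≡3 (mod 5); (3|5)=-1, (3|5)=-1; sign (−1)^0·-1^1·-1^-1 = +1.
(a,b)_3: α=0, u≡1; β=1, v≡2 (mod 3); (1|3)=+1, (2|3)=-1; sign (−1)^0·+1^1·-1^0 = +1.
(a,b)_11: α=-2, u≡4; β=-2, v≡7 (mod 11); (4|11)=+1, (7|11)=-1; sign (−1)^0·+1^-2·-1^-2 = +1.
|Ram(-1190, -1785)| = 2, even; anisotropic at {17, ∞}.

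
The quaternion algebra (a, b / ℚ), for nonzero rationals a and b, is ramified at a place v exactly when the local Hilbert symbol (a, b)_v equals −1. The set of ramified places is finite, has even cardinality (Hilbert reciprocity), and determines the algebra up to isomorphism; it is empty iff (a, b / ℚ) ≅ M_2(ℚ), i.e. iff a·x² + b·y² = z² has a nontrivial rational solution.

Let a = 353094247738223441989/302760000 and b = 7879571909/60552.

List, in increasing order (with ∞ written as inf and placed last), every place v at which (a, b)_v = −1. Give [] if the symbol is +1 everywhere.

[2, 23]

Mod squares: a ≡ 7429, b ≡ 682. Check v ∈ {∞, 2, 3, 5, 7, 11, 17, 19, 23, 29, 31}.
v=23: a=23^3·(≡6), b=23^2·(≡22) mod 23; (6|23)=+1, (22|23)=-1; (−1)^{3·2·11}·(+1)^2·(-1)^3 = -1.
v=17: a=17^1·(≡10), b=17^0·(≡9) mod 17; (10|17)=-1, (9|17)=+1; (−1)^{1·0·8}·(-1)^0·(+1)^1 = +1.
v=2: v_2(a)=-6, v_2(b)=-3; units ≡ 5, 5 (mod 8); ε·ε+αω+βω = 0·0+-6·1+-3·1 ≡ 1  ⇒  (a,b)_2 = -1.
v=7: a=7^2·(≡4), b=7^0·(≡3) mod 7; (4|7)=+1, (3|7)=-1; (−1)^{2·0·3}·(+1)^0·(-1)^2 = +1.
v=∞: 7429 > 0 and 682 > 0  ⇒  (a,b)_∞ = +1.
v=31: a=31^2·(≡8), b=31^1·(≡29) mod 31; (8|31)=+1, (29|31)=-1; (−1)^{2·1·15}·(+1)^1·(-1)^2 = +1.
v=29: a=29^-2·(≡24), b=29^-2·(≡19) mod 29; (24|29)=+1, (19|29)=-1; (−1)^{-2·-2·14}·(+1)^-2·(-1)^-2 = +1.
v=3: a=3^-2·(≡1), b=3^-2·(≡1) mod 3; (1|3)=+1, (1|3)=+1; (−1)^{-2·-2·1}·(+1)^-2·(+1)^-2 = +1.
v=19: a=19^5·(≡11), b=19^2·(≡17) mod 19; (11|19)=+1, (17|19)=+1; (−1)^{5·2·9}·(+1)^2·(+1)^5 = +1.
v=11: a=11^4·(≡3), b=11^3·(≡6) mod 11; (3|11)=+1, (6|11)=-1; (−1)^{4·3·5}·(+1)^3·(-1)^4 = +1.
v=5: a=5^-4·(≡4), b=5^0·(≡2) mod 5; (4|5)=+1, (2|5)=-1; (−1)^{-4·0·2}·(+1)^0·(-1)^-4 = +1.
|Ram(7429, 682)| = 2, even; anisotropic at {2, 23}.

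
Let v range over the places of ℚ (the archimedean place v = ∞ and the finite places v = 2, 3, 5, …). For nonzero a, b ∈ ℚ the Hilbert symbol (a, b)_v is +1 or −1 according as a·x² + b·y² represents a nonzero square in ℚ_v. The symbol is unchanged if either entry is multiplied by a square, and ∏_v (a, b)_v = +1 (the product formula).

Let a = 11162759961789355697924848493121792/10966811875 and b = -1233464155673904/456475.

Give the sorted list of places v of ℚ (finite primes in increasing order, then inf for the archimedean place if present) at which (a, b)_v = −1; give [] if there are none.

[2, 11, 19, 23]

Mod squares: a ≡ 139403, b ≡ -209. Check v ∈ {∞, 2, 3, 5, 7, 11, 19, 23, 29, 31}.
v=29: a=29^5·(≡6), b=29^2·(≡16) mod 29; (6|29)=+1, (16|29)=+1; (−1)^{5·2·14}·(+1)^2·(+1)^5 = +1.
v=2: v_2(a)=8, v_2(b)=4; units ≡ 3, 7 (mod 8); ε·ε+αω+βω = 1·1+8·0+4·1 ≡ 1  ⇒  (a,b)_2 = -1.
v=23: a=23^5·(≡13), b=23^2·(≡7) mod 23; (13|23)=+1, (7|23)=-1; (−1)^{5·2·11}·(+1)^2·(-1)^5 = -1.
v=5: a=5^-4·(≡3), b=5^-2·(≡4) mod 5; (3|5)=-1, (4|5)=+1; (−1)^{-4·-2·2}·(-1)^-2·(+1)^-4 = +1.
v=19: a=19^-1·(≡2), b=19^-1·(≡8) mod 19; (2|19)=-1, (8|19)=-1; (−1)^{-1·-1·9}·(-1)^-1·(-1)^-1 = -1.
v=7: a=7^8·(≡3), b=7^4·(≡4) mod 7; (3|7)=-1, (4|7)=+1; (−1)^{8·4·3}·(-1)^4·(+1)^8 = +1.
v=∞: 139403 > 0 and -209 < 0  ⇒  (a,b)_∞ = +1.
v=3: a=3^16·(≡2), b=3^8·(≡1) mod 3; (2|3)=-1, (1|3)=+1; (−1)^{16·8·1}·(-1)^8·(+1)^16 = +1.
v=11: a=11^3·(≡5), b=11^1·(≡4) mod 11; (5|11)=+1, (4|11)=+1; (−1)^{3·1·5}·(+1)^1·(+1)^3 = -1.
v=31: a=31^-4·(≡23), b=31^-2·(≡8) mod 31; (23|31)=-1, (8|31)=+1; (−1)^{-4·-2·15}·(-1)^-2·(+1)^-4 = +1.
|Ram(139403, -209)| = 4, even; anisotropic at {2, 11, 19, 23}.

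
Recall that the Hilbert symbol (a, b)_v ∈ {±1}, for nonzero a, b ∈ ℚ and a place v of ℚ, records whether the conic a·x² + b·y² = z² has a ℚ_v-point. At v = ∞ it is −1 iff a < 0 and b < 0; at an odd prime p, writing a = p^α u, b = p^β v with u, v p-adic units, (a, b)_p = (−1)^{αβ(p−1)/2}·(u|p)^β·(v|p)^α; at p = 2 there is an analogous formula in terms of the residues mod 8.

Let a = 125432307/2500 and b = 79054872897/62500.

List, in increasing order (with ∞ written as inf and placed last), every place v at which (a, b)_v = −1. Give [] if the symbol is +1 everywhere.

Mod squares: a ≡ 187, b ≡ 273. Check v ∈ {∞, 2, 3, 5, 7, 11, 13, 17}.
v=7: a=7^2·(≡6), b=7^3·(≡4) mod 7; (6|7)=-1, (4|7)=+1; (−1)^{2·3·3}·(-1)^3·(+1)^2 = -1.
v=13: a=13^2·(≡5), b=13^3·(≡7) mod 13; (5|13)=-1, (7|13)=-1; (−1)^{2·3·6}·(-1)^3·(-1)^2 = -1.
v=17: a=17^1·(≡14), b=17^2·(≡9) mod 17; (14|17)=-1, (9|17)=+1; (−1)^{1·2·8}·(-1)^2·(+1)^1 = +1.
v=5: a=5^-4·(≡3), b=5^-6·(≡3) mod 5; (3|5)=-1, (3|5)=-1; (−1)^{-4·-6·2}·(-1)^-6·(-1)^-4 = +1.
v=2: v_2(a)=-2, v_2(b)=-2; units ≡ 3, 1 (mod 8); ε·ε+αω+βω = 1·0+-2·0+-2·1 ≡ 0  ⇒  (a,b)_2 = +1.
v=3: a=3^4·(≡1), b=3^1·(≡1) mod 3; (1|3)=+1, (1|3)=+1; (−1)^{4·1·1}·(+1)^1·(+1)^4 = +1.
v=11: a=11^1·(≡6), b=11^2·(≡5) mod 11; (6|11)=-1, (5|11)=+1; (−1)^{1·2·5}·(-1)^2·(+1)^1 = +1.
v=∞: 187 > 0 and 273 > 0  ⇒  (a,b)_∞ = +1.
|Ram(187, 273)| = 2, even; anisotropic at {7, 13}.

[7, 13]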